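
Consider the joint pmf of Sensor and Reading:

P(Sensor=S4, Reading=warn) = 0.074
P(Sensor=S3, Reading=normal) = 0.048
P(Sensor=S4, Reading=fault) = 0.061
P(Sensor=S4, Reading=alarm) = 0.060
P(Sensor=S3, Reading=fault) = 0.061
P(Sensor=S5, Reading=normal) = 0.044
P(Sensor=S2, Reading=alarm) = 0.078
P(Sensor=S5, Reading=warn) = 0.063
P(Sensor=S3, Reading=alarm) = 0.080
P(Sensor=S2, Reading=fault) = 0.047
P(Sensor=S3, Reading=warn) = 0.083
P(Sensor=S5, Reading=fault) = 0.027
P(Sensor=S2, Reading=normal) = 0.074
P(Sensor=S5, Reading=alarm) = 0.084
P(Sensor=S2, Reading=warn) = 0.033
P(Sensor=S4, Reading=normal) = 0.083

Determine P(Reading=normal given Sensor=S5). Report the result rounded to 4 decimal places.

P(Sensor=S5) = 0.044 + 0.063 + 0.084 + 0.027 = 0.218.
P(Reading=normal | Sensor=S5) = 0.044/0.218 = 0.2018.

0.2018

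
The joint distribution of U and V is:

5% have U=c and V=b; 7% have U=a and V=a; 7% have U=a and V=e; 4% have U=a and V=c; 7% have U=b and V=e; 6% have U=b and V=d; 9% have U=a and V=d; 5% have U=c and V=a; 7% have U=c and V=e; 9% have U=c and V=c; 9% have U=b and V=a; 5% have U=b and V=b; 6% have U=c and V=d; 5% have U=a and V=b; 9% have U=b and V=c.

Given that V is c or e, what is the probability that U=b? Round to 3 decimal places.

0.372

P(V=c) = 0.04 + 0.09 + 0.09 = 0.22.
P(V=e) = 0.07 + 0.07 + 0.07 = 0.21.
P(V ∈ {c, e}) = 0.22 + 0.21 = 0.43; P(U=b, V ∈ {c, e}) = 0.09 + 0.07 = 0.16.
P(U=b | V ∈ {c, e}) = 0.16/0.43 = 0.372.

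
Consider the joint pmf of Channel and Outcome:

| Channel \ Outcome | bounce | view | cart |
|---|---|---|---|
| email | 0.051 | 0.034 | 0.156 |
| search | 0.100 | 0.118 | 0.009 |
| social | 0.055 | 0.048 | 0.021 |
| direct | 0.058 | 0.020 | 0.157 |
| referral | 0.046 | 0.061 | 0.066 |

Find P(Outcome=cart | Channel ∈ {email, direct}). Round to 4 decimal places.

0.6576

P(Channel=email) = 0.051 + 0.034 + 0.156 = 0.241.
P(Channel=direct) = 0.058 + 0.020 + 0.157 = 0.235.
P(Channel ∈ {email, direct}) = 0.241 + 0.235 = 0.476; P(Outcome=cart, Channel ∈ {email, direct}) = 0.156 + 0.157 = 0.313.
P(Outcome=cart | Channel ∈ {email, direct}) = 0.313/0.476 = 0.6576.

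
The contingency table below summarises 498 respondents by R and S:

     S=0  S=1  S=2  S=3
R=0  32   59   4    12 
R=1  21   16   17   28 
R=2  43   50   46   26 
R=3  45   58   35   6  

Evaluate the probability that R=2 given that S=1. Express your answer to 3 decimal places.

Total with S=1: 59 + 16 + 50 + 58 = 183.
P(R=2 | S=1) = 50/183 = 0.273.

0.273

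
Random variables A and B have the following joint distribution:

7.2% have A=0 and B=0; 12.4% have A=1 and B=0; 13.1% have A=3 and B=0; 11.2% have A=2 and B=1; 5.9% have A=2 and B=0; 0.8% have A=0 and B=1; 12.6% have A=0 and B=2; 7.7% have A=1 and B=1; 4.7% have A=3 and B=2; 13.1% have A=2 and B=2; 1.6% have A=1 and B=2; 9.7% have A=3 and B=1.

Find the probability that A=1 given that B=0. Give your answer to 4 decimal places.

0.3212

P(B=0) = 0.072 + 0.124 + 0.059 + 0.131 = 0.386.
P(A=1 | B=0) = 0.124/0.386 = 0.3212.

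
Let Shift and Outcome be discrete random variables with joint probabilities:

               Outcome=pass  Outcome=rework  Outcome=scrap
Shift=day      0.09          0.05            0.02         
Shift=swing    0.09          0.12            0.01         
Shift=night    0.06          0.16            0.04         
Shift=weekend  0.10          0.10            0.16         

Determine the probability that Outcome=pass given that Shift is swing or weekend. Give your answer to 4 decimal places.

P(Shift=swing) = 0.09 + 0.12 + 0.01 = 0.22.
P(Shift=weekend) = 0.10 + 0.10 + 0.16 = 0.36.
P(Shift ∈ {swing, weekend}) = 0.22 + 0.36 = 0.58; P(Outcome=pass, Shift ∈ {swing, weekend}) = 0.09 + 0.10 = 0.19.
P(Outcome=pass | Shift ∈ {swing, weekend}) = 0.19/0.58 = 0.3276.

0.3276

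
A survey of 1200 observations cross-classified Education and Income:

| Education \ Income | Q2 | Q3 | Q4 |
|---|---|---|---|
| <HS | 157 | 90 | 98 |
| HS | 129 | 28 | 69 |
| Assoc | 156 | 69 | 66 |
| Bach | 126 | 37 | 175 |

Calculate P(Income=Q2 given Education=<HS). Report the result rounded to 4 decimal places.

0.4551

Total with Education=<HS: 157 + 90 + 98 = 345.
P(Income=Q2 | Education=<HS) = 157/345 = 0.4551.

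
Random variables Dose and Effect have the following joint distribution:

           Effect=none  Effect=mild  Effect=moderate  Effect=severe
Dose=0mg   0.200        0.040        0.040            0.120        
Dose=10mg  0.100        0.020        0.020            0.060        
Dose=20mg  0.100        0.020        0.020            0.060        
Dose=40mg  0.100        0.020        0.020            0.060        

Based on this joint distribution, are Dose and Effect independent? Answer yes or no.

yes

Every cell satisfies P(Dose,Effect) = P(Dose)·P(Effect). For instance P(Dose=10mg) = 0.200, P(Effect=mild) = 0.100, and 0.200×0.100 = 0.020 matches the joint entry. So Dose and Effect are independent.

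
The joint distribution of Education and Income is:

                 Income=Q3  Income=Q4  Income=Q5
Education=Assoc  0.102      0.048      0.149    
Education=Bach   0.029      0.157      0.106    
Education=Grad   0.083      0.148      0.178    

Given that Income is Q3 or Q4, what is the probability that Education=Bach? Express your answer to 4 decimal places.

0.3280

P(Income=Q3) = 0.102 + 0.029 + 0.083 = 0.214.
P(Income=Q4) = 0.048 + 0.157 + 0.148 = 0.353.
P(Income ∈ {Q3, Q4}) = 0.214 + 0.353 = 0.567; P(Education=Bach, Income ∈ {Q3, Q4}) = 0.029 + 0.157 = 0.186.
P(Education=Bach | Income ∈ {Q3, Q4}) = 0.186/0.567 = 0.3280.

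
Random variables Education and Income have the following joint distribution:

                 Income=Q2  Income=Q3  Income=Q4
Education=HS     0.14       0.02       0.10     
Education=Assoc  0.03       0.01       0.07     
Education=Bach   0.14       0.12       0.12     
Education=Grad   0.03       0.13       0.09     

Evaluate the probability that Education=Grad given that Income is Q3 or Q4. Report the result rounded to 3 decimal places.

P(Income=Q3) = 0.02 + 0.01 + 0.12 + 0.13 = 0.28.
P(Income=Q4) = 0.10 + 0.07 + 0.12 + 0.09 = 0.38.
P(Income ∈ {Q3, Q4}) = 0.28 + 0.38 = 0.66; P(Education=Grad, Income ∈ {Q3, Q4}) = 0.13 + 0.09 = 0.22.
P(Education=Grad | Income ∈ {Q3, Q4}) = 0.22/0.66 = 0.333.

0.333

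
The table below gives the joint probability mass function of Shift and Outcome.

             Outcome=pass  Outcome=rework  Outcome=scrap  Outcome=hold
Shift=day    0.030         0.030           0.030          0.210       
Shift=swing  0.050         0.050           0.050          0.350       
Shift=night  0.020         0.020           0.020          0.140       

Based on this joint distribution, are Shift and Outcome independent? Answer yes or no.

Every cell satisfies P(Shift,Outcome) = P(Shift)·P(Outcome). For instance P(Shift=day) = 0.300, P(Outcome=pass) = 0.100, and 0.300×0.100 = 0.030 matches the joint entry. So Shift and Outcome are independent.

yes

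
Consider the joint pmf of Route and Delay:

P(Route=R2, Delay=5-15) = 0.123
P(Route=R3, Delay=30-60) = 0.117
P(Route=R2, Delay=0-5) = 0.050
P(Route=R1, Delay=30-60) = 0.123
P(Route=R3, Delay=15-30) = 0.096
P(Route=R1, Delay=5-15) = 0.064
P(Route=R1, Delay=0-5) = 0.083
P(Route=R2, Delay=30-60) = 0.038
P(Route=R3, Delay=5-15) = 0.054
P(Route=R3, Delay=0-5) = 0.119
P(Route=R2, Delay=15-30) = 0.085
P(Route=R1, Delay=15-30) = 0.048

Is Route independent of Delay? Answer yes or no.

P(Route=R2) = 0.296 and P(Delay=5-15) = 0.241, so their product is 0.07134, but P(Route=R2, Delay=5-15) = 0.123. Since these differ, Route and Delay are not independent.

no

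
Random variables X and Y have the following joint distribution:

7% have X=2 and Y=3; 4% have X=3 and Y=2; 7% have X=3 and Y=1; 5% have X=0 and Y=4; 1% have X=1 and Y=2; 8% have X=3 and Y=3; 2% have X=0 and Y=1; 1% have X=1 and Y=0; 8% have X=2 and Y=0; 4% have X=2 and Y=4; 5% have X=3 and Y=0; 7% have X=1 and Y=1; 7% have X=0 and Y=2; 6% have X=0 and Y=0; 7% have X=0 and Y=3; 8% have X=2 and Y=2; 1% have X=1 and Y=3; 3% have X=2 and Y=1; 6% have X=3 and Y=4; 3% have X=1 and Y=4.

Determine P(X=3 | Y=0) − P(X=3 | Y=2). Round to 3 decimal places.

0.050

P(Y=0) = 0.06 + 0.01 + 0.08 + 0.05 = 0.20; P(X=3 | Y=0) = 0.05/0.20 = 0.2500.
P(Y=2) = 0.07 + 0.01 + 0.08 + 0.04 = 0.20; P(X=3 | Y=2) = 0.04/0.20 = 0.2000.
Difference = 0.050.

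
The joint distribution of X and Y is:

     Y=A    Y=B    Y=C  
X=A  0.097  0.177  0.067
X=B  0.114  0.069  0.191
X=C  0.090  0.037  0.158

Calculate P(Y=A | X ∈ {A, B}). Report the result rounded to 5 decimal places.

P(X=A) = 0.097 + 0.177 + 0.067 = 0.341.
P(X=B) = 0.114 + 0.069 + 0.191 = 0.374.
P(X ∈ {A, B}) = 0.341 + 0.374 = 0.715; P(Y=A, X ∈ {A, B}) = 0.097 + 0.114 = 0.211.
P(Y=A | X ∈ {A, B}) = 0.211/0.715 = 0.29510.

0.29510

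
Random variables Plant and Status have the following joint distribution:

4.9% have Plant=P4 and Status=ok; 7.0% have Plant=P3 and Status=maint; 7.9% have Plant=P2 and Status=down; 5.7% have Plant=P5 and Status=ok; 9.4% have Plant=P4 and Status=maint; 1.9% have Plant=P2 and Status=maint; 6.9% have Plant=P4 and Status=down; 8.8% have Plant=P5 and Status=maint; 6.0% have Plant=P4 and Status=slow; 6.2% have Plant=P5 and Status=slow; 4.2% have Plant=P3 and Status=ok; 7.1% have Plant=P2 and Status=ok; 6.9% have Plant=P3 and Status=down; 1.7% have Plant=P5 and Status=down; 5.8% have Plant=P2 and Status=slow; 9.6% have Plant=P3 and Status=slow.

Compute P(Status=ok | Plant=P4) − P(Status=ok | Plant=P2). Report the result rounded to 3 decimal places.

-0.133

P(Plant=P4) = 0.049 + 0.060 + 0.069 + 0.094 = 0.272; P(Status=ok | Plant=P4) = 0.049/0.272 = 0.1801.
P(Plant=P2) = 0.071 + 0.058 + 0.079 + 0.019 = 0.227; P(Status=ok | Plant=P2) = 0.071/0.227 = 0.3128.
Difference = -0.133.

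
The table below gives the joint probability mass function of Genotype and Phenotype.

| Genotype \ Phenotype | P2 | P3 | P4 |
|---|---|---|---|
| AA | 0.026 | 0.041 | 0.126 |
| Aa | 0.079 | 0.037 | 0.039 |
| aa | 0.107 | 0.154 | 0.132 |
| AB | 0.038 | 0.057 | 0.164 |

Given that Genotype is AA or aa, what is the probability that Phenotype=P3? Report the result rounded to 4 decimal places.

P(Genotype=AA) = 0.026 + 0.041 + 0.126 = 0.193.
P(Genotype=aa) = 0.107 + 0.154 + 0.132 = 0.393.
P(Genotype ∈ {AA, aa}) = 0.193 + 0.393 = 0.586; P(Phenotype=P3, Genotype ∈ {AA, aa}) = 0.041 + 0.154 = 0.195.
P(Phenotype=P3 | Genotype ∈ {AA, aa}) = 0.195/0.586 = 0.3328.

0.3328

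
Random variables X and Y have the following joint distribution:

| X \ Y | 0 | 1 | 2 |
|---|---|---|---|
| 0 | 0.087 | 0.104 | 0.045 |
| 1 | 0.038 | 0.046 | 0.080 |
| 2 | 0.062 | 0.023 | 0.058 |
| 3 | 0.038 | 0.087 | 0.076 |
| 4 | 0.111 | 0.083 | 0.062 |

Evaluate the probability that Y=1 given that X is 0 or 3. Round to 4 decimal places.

P(X=0) = 0.087 + 0.104 + 0.045 = 0.236.
P(X=3) = 0.038 + 0.087 + 0.076 = 0.201.
P(X ∈ {0, 3}) = 0.236 + 0.201 = 0.437; P(Y=1, X ∈ {0, 3}) = 0.104 + 0.087 = 0.191.
P(Y=1 | X ∈ {0, 3}) = 0.191/0.437 = 0.4371.

0.4371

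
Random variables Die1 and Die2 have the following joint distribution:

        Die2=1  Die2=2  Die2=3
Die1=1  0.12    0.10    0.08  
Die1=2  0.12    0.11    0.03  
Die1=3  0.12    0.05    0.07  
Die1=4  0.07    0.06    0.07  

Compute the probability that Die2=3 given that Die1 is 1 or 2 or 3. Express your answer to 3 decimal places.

P(Die1=1) = 0.12 + 0.10 + 0.08 = 0.30.
P(Die1=2) = 0.12 + 0.11 + 0.03 = 0.26.
P(Die1=3) = 0.12 + 0.05 + 0.07 = 0.24.
P(Die1 ∈ {1, 2, 3}) = 0.30 + 0.26 + 0.24 = 0.80; P(Die2=3, Die1 ∈ {1, 2, 3}) = 0.08 + 0.03 + 0.07 = 0.18.
P(Die2=3 | Die1 ∈ {1, 2, 3}) = 0.18/0.80 = 0.225.

0.225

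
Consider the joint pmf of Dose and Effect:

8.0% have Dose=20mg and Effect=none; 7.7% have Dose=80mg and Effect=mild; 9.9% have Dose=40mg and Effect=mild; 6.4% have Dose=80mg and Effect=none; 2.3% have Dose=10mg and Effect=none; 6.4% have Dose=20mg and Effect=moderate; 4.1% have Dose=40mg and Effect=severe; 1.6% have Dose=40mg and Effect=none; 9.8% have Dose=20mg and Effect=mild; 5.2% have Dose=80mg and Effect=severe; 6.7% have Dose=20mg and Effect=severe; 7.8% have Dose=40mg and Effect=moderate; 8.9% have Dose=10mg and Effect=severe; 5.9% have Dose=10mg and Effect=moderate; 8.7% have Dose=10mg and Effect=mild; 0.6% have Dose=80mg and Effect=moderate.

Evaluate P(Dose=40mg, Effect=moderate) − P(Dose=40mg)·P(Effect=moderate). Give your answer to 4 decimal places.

0.0296

P(Dose=40mg) = 0.016 + 0.099 + 0.078 + 0.041 = 0.234.
P(Effect=moderate) = 0.059 + 0.064 + 0.078 + 0.006 = 0.207.
P(Dose=40mg, Effect=moderate) − P(Dose=40mg)P(Effect=moderate) = 0.078 − 0.234×0.207 = 0.0296.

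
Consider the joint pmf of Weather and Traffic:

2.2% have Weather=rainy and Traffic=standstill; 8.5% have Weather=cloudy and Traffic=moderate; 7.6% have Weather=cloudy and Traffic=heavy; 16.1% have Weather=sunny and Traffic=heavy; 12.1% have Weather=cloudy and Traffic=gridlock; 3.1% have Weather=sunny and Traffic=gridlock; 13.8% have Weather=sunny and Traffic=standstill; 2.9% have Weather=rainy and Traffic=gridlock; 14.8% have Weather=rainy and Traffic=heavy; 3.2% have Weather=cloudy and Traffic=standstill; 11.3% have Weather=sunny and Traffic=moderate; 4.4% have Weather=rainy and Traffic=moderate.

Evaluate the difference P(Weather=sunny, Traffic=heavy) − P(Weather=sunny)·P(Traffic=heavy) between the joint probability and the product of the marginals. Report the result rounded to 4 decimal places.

P(Weather=sunny) = 0.113 + 0.161 + 0.031 + 0.138 = 0.443.
P(Traffic=heavy) = 0.161 + 0.076 + 0.148 = 0.385.
P(Weather=sunny, Traffic=heavy) − P(Weather=sunny)P(Traffic=heavy) = 0.161 − 0.443×0.385 = -0.0096.

-0.0096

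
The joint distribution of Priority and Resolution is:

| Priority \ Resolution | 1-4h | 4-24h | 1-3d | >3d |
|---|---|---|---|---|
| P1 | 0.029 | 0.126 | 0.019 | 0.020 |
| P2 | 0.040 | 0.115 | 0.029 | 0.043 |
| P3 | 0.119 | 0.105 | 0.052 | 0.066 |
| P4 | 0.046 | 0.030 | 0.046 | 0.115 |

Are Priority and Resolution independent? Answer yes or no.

P(Priority=P4) = 0.237 and P(Resolution=4-24h) = 0.376, so their product is 0.08911, but P(Priority=P4, Resolution=4-24h) = 0.030. Since these differ, Priority and Resolution are not independent.

no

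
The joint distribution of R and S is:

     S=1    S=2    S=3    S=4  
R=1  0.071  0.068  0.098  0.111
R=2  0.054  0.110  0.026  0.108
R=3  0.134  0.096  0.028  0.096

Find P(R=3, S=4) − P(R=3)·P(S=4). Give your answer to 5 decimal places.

P(R=3) = 0.134 + 0.096 + 0.028 + 0.096 = 0.354.
P(S=4) = 0.111 + 0.108 + 0.096 = 0.315.
P(R=3, S=4) − P(R=3)P(S=4) = 0.096 − 0.354×0.315 = -0.01551.

-0.01551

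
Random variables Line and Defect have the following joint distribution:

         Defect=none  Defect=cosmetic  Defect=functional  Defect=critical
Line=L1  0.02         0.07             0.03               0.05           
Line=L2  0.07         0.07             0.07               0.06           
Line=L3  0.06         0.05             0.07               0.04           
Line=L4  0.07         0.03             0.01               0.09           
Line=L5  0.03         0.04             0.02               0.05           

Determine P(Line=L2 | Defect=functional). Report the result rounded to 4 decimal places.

P(Defect=functional) = 0.03 + 0.07 + 0.07 + 0.01 + 0.02 = 0.20.
P(Line=L2 | Defect=functional) = 0.07/0.20 = 0.3500.

0.3500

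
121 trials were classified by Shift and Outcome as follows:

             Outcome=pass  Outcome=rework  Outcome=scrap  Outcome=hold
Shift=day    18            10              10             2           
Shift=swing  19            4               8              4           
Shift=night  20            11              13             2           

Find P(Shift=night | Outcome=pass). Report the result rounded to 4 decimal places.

0.3509

Total with Outcome=pass: 18 + 19 + 20 = 57.
P(Shift=night | Outcome=pass) = 20/57 = 0.3509.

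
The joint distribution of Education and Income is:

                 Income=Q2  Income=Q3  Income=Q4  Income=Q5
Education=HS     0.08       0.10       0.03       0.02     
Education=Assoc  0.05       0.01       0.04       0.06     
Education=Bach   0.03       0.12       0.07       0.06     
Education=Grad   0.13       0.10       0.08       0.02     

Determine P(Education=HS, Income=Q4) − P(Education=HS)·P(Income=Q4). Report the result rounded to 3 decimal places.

-0.021

P(Education=HS) = 0.08 + 0.10 + 0.03 + 0.02 = 0.23.
P(Income=Q4) = 0.03 + 0.04 + 0.07 + 0.08 = 0.22.
P(Education=HS, Income=Q4) − P(Education=HS)P(Income=Q4) = 0.03 − 0.23×0.22 = -0.021.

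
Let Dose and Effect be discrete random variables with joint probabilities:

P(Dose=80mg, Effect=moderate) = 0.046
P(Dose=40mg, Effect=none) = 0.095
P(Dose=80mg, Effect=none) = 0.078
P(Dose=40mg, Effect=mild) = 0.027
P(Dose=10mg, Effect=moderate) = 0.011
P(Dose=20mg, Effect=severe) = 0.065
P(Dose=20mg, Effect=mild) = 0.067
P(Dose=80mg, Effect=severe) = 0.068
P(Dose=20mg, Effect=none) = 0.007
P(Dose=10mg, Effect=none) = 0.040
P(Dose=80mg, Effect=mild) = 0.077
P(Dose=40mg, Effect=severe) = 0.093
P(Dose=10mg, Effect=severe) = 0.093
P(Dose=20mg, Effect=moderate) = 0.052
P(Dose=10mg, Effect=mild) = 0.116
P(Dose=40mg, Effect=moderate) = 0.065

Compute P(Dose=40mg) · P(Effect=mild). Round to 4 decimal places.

0.0804

P(Dose=40mg) = 0.095 + 0.027 + 0.065 + 0.093 = 0.280.
P(Effect=mild) = 0.116 + 0.067 + 0.027 + 0.077 = 0.287.
Product: 0.280 × 0.287 = 0.0804.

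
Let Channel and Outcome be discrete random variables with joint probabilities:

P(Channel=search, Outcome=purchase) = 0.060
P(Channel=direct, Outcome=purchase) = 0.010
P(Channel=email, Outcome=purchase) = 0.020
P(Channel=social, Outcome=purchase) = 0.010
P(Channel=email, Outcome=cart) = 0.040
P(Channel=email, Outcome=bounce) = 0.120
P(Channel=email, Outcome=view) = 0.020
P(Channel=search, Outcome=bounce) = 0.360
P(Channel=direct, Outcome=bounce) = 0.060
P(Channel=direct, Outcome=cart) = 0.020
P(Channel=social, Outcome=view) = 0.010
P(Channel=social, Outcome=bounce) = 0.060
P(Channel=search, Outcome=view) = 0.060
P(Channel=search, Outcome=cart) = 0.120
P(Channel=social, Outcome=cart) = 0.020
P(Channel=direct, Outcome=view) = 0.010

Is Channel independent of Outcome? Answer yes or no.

yes

Every cell satisfies P(Channel,Outcome) = P(Channel)·P(Outcome). For instance P(Channel=direct) = 0.100, P(Outcome=cart) = 0.200, and 0.100×0.200 = 0.020 matches the joint entry. So Channel and Outcome are independent.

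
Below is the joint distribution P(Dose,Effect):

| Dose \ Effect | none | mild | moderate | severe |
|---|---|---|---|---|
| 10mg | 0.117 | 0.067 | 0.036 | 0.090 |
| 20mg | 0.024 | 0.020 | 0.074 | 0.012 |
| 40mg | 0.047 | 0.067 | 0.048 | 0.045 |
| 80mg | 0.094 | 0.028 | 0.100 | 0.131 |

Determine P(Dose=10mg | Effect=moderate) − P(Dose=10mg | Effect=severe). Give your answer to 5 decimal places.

-0.18421

P(Effect=moderate) = 0.036 + 0.074 + 0.048 + 0.100 = 0.258; P(Dose=10mg | Effect=moderate) = 0.036/0.258 = 0.139535.
P(Effect=severe) = 0.090 + 0.012 + 0.045 + 0.131 = 0.278; P(Dose=10mg | Effect=severe) = 0.090/0.278 = 0.323741.
Difference = -0.18421.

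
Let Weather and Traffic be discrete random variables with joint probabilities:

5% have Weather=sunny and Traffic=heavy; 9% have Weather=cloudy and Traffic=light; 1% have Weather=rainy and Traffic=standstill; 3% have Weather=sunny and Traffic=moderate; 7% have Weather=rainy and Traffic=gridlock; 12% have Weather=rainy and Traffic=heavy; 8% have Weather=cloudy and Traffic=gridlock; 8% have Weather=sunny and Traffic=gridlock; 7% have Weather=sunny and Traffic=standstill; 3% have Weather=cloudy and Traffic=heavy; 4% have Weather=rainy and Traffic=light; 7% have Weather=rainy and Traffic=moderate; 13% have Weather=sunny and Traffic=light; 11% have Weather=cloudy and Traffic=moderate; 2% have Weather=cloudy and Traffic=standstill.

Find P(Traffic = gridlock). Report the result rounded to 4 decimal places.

P(Traffic=gridlock) = 0.08 + 0.08 + 0.07 = 0.23.

0.2300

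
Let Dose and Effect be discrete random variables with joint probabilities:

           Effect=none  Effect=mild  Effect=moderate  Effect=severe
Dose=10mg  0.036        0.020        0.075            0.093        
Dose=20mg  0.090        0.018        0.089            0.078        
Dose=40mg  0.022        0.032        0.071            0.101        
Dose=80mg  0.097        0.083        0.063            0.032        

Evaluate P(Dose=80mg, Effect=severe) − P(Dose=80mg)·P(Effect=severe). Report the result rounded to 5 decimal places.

-0.05160

P(Dose=80mg) = 0.097 + 0.083 + 0.063 + 0.032 = 0.275.
P(Effect=severe) = 0.093 + 0.078 + 0.101 + 0.032 = 0.304.
P(Dose=80mg, Effect=severe) − P(Dose=80mg)P(Effect=severe) = 0.032 − 0.275×0.304 = -0.05160.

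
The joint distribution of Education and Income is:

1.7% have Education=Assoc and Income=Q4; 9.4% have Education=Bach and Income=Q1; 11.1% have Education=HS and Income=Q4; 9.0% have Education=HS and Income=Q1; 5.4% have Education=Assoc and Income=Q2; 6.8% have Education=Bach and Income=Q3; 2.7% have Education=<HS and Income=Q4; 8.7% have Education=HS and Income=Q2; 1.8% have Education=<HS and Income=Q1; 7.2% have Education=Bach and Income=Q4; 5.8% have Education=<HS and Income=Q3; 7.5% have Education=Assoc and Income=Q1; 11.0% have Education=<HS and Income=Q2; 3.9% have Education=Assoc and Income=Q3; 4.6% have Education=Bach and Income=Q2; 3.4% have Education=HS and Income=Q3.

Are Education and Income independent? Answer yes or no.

no

P(Education=<HS) = 0.213 and P(Income=Q2) = 0.297, so their product is 0.06326, but P(Education=<HS, Income=Q2) = 0.110. Since these differ, Education and Income are not independent.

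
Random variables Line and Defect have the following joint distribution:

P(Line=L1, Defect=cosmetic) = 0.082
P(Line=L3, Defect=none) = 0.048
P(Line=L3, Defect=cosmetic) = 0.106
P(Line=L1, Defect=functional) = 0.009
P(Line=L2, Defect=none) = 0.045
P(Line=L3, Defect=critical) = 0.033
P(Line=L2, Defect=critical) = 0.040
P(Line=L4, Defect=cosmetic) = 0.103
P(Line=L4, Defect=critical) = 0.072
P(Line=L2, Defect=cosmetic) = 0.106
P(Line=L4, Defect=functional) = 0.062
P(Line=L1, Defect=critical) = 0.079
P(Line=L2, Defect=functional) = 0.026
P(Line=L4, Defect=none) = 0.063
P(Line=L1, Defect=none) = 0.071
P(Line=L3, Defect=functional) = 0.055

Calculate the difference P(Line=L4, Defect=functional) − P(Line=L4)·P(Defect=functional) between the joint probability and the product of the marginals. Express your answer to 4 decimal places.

P(Line=L4) = 0.063 + 0.103 + 0.062 + 0.072 = 0.300.
P(Defect=functional) = 0.009 + 0.026 + 0.055 + 0.062 = 0.152.
P(Line=L4, Defect=functional) − P(Line=L4)P(Defect=functional) = 0.062 − 0.300×0.152 = 0.0164.

0.0164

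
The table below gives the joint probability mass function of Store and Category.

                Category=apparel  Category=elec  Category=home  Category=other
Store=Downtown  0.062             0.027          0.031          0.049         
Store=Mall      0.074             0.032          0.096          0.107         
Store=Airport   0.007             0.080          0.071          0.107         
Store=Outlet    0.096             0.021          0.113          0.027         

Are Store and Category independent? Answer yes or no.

P(Store=Airport) = 0.265 and P(Category=apparel) = 0.239, so their product is 0.06334, but P(Store=Airport, Category=apparel) = 0.007. Since these differ, Store and Category are not independent.

no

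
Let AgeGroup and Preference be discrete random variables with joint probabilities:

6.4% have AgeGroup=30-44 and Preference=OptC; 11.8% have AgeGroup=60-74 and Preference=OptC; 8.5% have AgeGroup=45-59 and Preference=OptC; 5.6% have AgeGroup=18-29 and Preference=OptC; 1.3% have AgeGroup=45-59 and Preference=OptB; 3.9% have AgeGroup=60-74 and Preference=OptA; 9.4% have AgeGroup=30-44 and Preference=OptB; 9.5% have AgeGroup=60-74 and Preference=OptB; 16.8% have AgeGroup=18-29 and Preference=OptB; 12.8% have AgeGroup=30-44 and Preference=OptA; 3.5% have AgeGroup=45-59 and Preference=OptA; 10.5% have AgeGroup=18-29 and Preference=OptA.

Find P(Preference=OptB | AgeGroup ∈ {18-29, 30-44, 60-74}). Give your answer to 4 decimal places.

0.4118

P(AgeGroup=18-29) = 0.105 + 0.168 + 0.056 = 0.329.
P(AgeGroup=30-44) = 0.128 + 0.094 + 0.064 = 0.286.
P(AgeGroup=60-74) = 0.039 + 0.095 + 0.118 = 0.252.
P(AgeGroup ∈ {18-29, 30-44, 60-74}) = 0.329 + 0.286 + 0.252 = 0.867; P(Preference=OptB, AgeGroup ∈ {18-29, 30-44, 60-74}) = 0.168 + 0.094 + 0.095 = 0.357.
P(Preference=OptB | AgeGroup ∈ {18-29, 30-44, 60-74}) = 0.357/0.867 = 0.4118.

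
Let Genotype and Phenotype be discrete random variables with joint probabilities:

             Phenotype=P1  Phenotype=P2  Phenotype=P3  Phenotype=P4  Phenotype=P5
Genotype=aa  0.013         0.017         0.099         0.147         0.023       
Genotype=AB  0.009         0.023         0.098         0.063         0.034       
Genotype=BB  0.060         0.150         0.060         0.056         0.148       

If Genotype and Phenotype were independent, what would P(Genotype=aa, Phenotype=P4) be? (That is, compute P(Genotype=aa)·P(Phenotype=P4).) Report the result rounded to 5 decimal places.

P(Genotype=aa) = 0.013 + 0.017 + 0.099 + 0.147 + 0.023 = 0.299.
P(Phenotype=P4) = 0.147 + 0.063 + 0.056 = 0.266.
Product: 0.299 × 0.266 = 0.07953.

0.07953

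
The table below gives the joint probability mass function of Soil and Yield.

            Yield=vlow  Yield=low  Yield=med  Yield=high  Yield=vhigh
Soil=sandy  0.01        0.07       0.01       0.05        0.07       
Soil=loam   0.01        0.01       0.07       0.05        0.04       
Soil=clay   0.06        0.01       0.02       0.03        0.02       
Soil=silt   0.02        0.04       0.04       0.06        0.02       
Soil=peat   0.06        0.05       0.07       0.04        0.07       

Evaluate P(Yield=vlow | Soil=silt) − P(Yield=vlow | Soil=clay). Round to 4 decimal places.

-0.3175

P(Soil=silt) = 0.02 + 0.04 + 0.04 + 0.06 + 0.02 = 0.18; P(Yield=vlow | Soil=silt) = 0.02/0.18 = 0.11111.
P(Soil=clay) = 0.06 + 0.01 + 0.02 + 0.03 + 0.02 = 0.14; P(Yield=vlow | Soil=clay) = 0.06/0.14 = 0.42857.
Difference = -0.3175.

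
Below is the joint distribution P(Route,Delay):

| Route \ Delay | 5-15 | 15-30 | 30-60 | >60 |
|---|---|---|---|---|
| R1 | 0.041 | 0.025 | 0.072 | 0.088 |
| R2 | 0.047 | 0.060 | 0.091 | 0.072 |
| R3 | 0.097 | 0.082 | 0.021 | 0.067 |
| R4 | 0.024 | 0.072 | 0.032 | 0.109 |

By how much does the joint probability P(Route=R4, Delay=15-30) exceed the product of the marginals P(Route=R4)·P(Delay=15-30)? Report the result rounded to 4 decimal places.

P(Route=R4) = 0.024 + 0.072 + 0.032 + 0.109 = 0.237.
P(Delay=15-30) = 0.025 + 0.060 + 0.082 + 0.072 = 0.239.
P(Route=R4, Delay=15-30) − P(Route=R4)P(Delay=15-30) = 0.072 − 0.237×0.239 = 0.0154.

0.0154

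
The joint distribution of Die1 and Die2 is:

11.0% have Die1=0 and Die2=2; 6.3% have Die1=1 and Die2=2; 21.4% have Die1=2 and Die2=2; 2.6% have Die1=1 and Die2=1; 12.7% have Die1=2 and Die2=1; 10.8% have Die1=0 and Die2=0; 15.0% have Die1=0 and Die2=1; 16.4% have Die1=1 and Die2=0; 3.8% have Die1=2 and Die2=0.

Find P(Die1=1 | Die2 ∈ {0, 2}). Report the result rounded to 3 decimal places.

0.326

P(Die2=0) = 0.108 + 0.164 + 0.038 = 0.310.
P(Die2=2) = 0.110 + 0.063 + 0.214 = 0.387.
P(Die2 ∈ {0, 2}) = 0.310 + 0.387 = 0.697; P(Die1=1, Die2 ∈ {0, 2}) = 0.164 + 0.063 = 0.227.
P(Die1=1 | Die2 ∈ {0, 2}) = 0.227/0.697 = 0.326.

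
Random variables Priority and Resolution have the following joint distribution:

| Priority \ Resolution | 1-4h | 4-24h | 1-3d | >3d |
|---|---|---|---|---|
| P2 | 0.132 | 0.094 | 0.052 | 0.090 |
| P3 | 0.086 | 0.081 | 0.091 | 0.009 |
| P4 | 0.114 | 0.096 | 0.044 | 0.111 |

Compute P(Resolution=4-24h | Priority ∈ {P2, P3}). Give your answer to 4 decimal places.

0.2756

P(Priority=P2) = 0.132 + 0.094 + 0.052 + 0.090 = 0.368.
P(Priority=P3) = 0.086 + 0.081 + 0.091 + 0.009 = 0.267.
P(Priority ∈ {P2, P3}) = 0.368 + 0.267 = 0.635; P(Resolution=4-24h, Priority ∈ {P2, P3}) = 0.094 + 0.081 = 0.175.
P(Resolution=4-24h | Priority ∈ {P2, P3}) = 0.175/0.635 = 0.2756.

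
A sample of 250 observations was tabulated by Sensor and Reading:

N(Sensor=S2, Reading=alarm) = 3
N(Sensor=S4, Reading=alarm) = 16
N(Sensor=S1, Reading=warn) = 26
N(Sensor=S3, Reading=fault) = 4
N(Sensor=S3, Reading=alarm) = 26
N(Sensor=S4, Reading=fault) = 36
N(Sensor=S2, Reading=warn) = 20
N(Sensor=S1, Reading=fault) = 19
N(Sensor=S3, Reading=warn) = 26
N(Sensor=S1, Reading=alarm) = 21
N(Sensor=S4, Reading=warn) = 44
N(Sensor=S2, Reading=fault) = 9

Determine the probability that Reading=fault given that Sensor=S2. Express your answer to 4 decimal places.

Total with Sensor=S2: 20 + 3 + 9 = 32.
P(Reading=fault | Sensor=S2) = 9/32 = 0.2813.

0.2813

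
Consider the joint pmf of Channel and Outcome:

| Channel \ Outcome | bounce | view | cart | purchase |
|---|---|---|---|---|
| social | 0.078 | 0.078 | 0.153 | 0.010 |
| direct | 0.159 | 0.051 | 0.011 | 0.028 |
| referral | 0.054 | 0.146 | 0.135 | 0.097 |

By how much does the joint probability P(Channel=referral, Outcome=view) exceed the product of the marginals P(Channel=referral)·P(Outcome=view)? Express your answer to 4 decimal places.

0.0272

P(Channel=referral) = 0.054 + 0.146 + 0.135 + 0.097 = 0.432.
P(Outcome=view) = 0.078 + 0.051 + 0.146 = 0.275.
P(Channel=referral, Outcome=view) − P(Channel=referral)P(Outcome=view) = 0.146 − 0.432×0.275 = 0.0272.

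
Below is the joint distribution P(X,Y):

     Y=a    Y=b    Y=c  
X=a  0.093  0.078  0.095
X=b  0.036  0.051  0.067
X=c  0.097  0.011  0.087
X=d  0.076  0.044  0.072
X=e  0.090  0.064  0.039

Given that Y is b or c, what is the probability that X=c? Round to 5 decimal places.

P(Y=b) = 0.078 + 0.051 + 0.011 + 0.044 + 0.064 = 0.248.
P(Y=c) = 0.095 + 0.067 + 0.087 + 0.072 + 0.039 = 0.360.
P(Y ∈ {b, c}) = 0.248 + 0.360 = 0.608; P(X=c, Y ∈ {b, c}) = 0.011 + 0.087 = 0.098.
P(X=c | Y ∈ {b, c}) = 0.098/0.608 = 0.16118.

0.16118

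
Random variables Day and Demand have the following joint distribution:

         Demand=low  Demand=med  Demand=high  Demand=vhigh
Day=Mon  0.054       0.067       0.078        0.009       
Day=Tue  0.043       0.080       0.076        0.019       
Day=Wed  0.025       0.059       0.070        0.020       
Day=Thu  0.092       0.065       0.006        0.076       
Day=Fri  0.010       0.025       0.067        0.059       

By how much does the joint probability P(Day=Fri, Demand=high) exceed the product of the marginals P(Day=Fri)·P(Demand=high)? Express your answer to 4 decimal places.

0.0192

P(Day=Fri) = 0.010 + 0.025 + 0.067 + 0.059 = 0.161.
P(Demand=high) = 0.078 + 0.076 + 0.070 + 0.006 + 0.067 = 0.297.
P(Day=Fri, Demand=high) − P(Day=Fri)P(Demand=high) = 0.067 − 0.161×0.297 = 0.0192.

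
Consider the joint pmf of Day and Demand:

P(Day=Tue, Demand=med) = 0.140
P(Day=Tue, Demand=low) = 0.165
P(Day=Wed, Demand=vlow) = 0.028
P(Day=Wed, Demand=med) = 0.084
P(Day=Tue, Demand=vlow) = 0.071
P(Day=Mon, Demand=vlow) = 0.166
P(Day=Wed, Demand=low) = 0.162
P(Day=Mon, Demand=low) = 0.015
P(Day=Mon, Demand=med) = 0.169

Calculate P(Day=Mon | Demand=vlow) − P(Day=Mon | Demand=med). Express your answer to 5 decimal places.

0.19639

P(Demand=vlow) = 0.166 + 0.071 + 0.028 = 0.265; P(Day=Mon | Demand=vlow) = 0.166/0.265 = 0.626415.
P(Demand=med) = 0.169 + 0.140 + 0.084 = 0.393; P(Day=Mon | Demand=med) = 0.169/0.393 = 0.430025.
Difference = 0.19639.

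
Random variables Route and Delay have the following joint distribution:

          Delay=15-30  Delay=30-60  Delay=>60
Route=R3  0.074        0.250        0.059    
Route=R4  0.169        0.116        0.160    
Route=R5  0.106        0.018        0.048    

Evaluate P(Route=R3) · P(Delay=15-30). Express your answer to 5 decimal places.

P(Route=R3) = 0.074 + 0.250 + 0.059 = 0.383.
P(Delay=15-30) = 0.074 + 0.169 + 0.106 = 0.349.
Product: 0.383 × 0.349 = 0.13367.

0.13367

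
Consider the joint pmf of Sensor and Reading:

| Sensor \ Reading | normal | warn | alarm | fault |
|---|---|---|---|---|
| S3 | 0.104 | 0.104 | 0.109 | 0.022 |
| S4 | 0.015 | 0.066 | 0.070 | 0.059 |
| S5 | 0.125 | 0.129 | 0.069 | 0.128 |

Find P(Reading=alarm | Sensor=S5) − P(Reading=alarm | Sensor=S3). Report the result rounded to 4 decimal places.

-0.1685

P(Sensor=S5) = 0.125 + 0.129 + 0.069 + 0.128 = 0.451; P(Reading=alarm | Sensor=S5) = 0.069/0.451 = 0.15299.
P(Sensor=S3) = 0.104 + 0.104 + 0.109 + 0.022 = 0.339; P(Reading=alarm | Sensor=S3) = 0.109/0.339 = 0.32153.
Difference = -0.1685.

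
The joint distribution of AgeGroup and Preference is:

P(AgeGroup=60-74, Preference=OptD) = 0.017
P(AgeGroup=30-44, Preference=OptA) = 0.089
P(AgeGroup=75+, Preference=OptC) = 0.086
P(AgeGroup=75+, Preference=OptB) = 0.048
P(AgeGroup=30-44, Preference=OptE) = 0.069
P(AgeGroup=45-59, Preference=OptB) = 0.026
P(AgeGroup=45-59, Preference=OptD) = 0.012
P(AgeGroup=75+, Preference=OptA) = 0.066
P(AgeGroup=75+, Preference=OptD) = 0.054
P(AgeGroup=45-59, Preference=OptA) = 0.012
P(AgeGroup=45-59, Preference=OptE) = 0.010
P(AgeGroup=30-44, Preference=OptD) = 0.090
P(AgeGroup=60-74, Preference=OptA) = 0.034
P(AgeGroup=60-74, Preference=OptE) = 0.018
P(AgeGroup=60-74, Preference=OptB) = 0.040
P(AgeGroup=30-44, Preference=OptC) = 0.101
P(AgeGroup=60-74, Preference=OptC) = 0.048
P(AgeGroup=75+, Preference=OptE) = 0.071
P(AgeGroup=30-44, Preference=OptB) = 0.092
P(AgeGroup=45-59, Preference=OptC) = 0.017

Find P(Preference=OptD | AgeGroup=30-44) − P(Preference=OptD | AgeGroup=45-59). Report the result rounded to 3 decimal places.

P(AgeGroup=30-44) = 0.089 + 0.092 + 0.101 + 0.090 + 0.069 = 0.441; P(Preference=OptD | AgeGroup=30-44) = 0.090/0.441 = 0.2041.
P(AgeGroup=45-59) = 0.012 + 0.026 + 0.017 + 0.012 + 0.010 = 0.077; P(Preference=OptD | AgeGroup=45-59) = 0.012/0.077 = 0.1558.
Difference = 0.048.

0.048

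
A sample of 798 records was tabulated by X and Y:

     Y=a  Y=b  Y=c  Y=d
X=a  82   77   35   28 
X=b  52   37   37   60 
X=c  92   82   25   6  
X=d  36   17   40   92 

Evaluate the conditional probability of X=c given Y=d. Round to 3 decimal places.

Total with Y=d: 28 + 60 + 6 + 92 = 186.
P(X=c | Y=d) = 6/186 = 0.032.

0.032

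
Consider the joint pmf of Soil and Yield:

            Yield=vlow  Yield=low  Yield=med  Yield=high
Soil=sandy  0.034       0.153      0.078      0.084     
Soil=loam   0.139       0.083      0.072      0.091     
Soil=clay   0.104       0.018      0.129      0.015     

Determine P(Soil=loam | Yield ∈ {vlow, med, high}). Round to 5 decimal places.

0.40483

P(Yield=vlow) = 0.034 + 0.139 + 0.104 = 0.277.
P(Yield=med) = 0.078 + 0.072 + 0.129 = 0.279.
P(Yield=high) = 0.084 + 0.091 + 0.015 = 0.190.
P(Yield ∈ {vlow, med, high}) = 0.277 + 0.279 + 0.190 = 0.746; P(Soil=loam, Yield ∈ {vlow, med, high}) = 0.139 + 0.072 + 0.091 = 0.302.
P(Soil=loam | Yield ∈ {vlow, med, high}) = 0.302/0.746 = 0.40483.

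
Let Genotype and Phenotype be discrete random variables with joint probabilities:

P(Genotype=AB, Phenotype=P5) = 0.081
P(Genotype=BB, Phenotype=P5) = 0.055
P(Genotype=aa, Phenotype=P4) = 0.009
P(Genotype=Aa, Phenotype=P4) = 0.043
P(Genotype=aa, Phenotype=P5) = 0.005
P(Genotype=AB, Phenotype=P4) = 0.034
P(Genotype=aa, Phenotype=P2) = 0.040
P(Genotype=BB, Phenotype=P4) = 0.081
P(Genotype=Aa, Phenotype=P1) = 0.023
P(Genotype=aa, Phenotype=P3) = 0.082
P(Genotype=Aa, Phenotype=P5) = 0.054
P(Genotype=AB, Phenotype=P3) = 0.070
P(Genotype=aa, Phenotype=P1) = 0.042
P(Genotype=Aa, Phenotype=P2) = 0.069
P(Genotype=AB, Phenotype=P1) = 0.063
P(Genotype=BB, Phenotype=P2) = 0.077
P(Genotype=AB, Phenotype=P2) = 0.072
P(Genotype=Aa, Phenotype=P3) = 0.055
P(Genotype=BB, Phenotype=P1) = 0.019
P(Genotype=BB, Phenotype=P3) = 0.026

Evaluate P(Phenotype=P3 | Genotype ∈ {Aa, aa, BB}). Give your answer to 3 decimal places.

0.240

P(Genotype=Aa) = 0.023 + 0.069 + 0.055 + 0.043 + 0.054 = 0.244.
P(Genotype=aa) = 0.042 + 0.040 + 0.082 + 0.009 + 0.005 = 0.178.
P(Genotype=BB) = 0.019 + 0.077 + 0.026 + 0.081 + 0.055 = 0.258.
P(Genotype ∈ {Aa, aa, BB}) = 0.244 + 0.178 + 0.258 = 0.680; P(Phenotype=P3, Genotype ∈ {Aa, aa, BB}) = 0.055 + 0.082 + 0.026 = 0.163.
P(Phenotype=P3 | Genotype ∈ {Aa, aa, BB}) = 0.163/0.680 = 0.240.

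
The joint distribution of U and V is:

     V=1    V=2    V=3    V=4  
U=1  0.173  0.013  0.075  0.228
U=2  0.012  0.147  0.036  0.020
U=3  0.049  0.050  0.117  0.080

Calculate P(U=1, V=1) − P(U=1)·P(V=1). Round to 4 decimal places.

0.0586

P(U=1) = 0.173 + 0.013 + 0.075 + 0.228 = 0.489.
P(V=1) = 0.173 + 0.012 + 0.049 = 0.234.
P(U=1, V=1) − P(U=1)P(V=1) = 0.173 − 0.489×0.234 = 0.0586.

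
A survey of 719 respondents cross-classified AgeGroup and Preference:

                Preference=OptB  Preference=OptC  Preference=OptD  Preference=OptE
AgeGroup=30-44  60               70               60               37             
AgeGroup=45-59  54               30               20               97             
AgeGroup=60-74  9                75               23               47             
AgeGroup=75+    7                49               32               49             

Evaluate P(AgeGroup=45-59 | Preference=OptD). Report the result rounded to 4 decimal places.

Total with Preference=OptD: 60 + 20 + 23 + 32 = 135.
P(AgeGroup=45-59 | Preference=OptD) = 20/135 = 0.1481.

0.1481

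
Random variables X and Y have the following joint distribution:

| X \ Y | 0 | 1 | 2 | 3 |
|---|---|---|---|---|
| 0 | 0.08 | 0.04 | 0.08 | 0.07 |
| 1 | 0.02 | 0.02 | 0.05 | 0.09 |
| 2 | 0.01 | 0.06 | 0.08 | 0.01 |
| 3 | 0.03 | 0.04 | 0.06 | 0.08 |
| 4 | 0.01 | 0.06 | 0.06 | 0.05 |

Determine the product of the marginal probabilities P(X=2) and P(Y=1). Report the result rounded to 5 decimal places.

0.03520

P(X=2) = 0.01 + 0.06 + 0.08 + 0.01 = 0.16.
P(Y=1) = 0.04 + 0.02 + 0.06 + 0.04 + 0.06 = 0.22.
Product: 0.16 × 0.22 = 0.03520.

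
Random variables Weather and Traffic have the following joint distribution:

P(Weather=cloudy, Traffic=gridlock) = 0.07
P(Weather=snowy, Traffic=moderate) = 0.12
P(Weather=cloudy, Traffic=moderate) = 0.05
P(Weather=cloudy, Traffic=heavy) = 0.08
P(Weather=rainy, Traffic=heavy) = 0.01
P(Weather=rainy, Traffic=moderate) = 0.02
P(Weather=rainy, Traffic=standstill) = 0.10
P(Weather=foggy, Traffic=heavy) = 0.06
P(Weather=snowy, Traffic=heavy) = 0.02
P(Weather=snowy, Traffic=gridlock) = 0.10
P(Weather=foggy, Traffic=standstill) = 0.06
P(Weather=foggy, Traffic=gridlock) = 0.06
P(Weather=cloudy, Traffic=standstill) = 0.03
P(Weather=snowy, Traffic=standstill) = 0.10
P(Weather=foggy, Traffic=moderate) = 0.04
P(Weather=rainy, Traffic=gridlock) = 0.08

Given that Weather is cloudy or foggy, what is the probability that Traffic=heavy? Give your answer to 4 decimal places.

P(Weather=cloudy) = 0.05 + 0.08 + 0.07 + 0.03 = 0.23.
P(Weather=foggy) = 0.04 + 0.06 + 0.06 + 0.06 = 0.22.
P(Weather ∈ {cloudy, foggy}) = 0.23 + 0.22 = 0.45; P(Traffic=heavy, Weather ∈ {cloudy, foggy}) = 0.08 + 0.06 = 0.14.
P(Traffic=heavy | Weather ∈ {cloudy, foggy}) = 0.14/0.45 = 0.3111.

0.3111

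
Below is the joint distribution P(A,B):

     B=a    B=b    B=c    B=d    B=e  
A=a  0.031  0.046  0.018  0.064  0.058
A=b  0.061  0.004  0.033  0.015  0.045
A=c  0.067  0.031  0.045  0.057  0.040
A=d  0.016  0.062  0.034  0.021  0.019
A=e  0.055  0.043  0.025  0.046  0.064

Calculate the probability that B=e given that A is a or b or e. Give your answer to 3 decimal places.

0.275

P(A=a) = 0.031 + 0.046 + 0.018 + 0.064 + 0.058 = 0.217.
P(A=b) = 0.061 + 0.004 + 0.033 + 0.015 + 0.045 = 0.158.
P(A=e) = 0.055 + 0.043 + 0.025 + 0.046 + 0.064 = 0.233.
P(A ∈ {a, b, e}) = 0.217 + 0.158 + 0.233 = 0.608; P(B=e, A ∈ {a, b, e}) = 0.058 + 0.045 + 0.064 = 0.167.
P(B=e | A ∈ {a, b, e}) = 0.167/0.608 = 0.275.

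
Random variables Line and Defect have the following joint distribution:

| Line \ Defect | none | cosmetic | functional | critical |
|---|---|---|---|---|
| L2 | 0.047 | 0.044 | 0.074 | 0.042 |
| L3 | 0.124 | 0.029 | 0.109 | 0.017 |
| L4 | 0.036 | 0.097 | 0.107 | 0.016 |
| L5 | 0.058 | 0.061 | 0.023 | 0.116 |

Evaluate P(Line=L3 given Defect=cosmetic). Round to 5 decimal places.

P(Defect=cosmetic) = 0.044 + 0.029 + 0.097 + 0.061 = 0.231.
P(Line=L3 | Defect=cosmetic) = 0.029/0.231 = 0.12554.

0.12554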